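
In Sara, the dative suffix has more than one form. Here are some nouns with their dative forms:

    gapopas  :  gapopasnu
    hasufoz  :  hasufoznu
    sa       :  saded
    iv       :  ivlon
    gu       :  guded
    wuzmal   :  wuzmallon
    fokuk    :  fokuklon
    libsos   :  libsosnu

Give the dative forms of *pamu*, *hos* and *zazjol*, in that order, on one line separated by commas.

The pattern is sibilance of the final sound: -nu when the stem ends in a sibilant (*gapopas*, *hasufoz*, *libsos*); -lon when the stem ends in a non-sibilant consonant (*iv*, *wuzmal*, *fokuk*); -ded when the stem ends in a vowel (*sa*, *gu*).
*pamu* — final sound /u/ (a vowel) → -ded → *pamuded*.
Since the final sound of *hos* is /s/ (a sibilant), it takes -nu, giving *hosnu*.
The final sound of *zazjol* is /l/, which is a non-sibilant consonant, so the suffix is -lon, giving *zazjollon*.

pamuded, hosnu, zazjollon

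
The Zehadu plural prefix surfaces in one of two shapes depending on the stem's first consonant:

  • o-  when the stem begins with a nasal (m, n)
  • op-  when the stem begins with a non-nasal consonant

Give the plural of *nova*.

Since the first consonant of *nova* is /n/ (a nasal), it takes o-, giving *onova*.

onova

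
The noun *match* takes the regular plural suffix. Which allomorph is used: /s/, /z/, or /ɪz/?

The stem *match* ends in a sibilant (/s, z, ʃ, ʒ, tʃ, dʒ/).
The plural suffix surfaces as /ɪz/ after sibilants, /s/ after other voiceless consonants, and /z/ after other voiced sounds.
So the plural -s on *match* is pronounced /ɪz/.

/ɪz/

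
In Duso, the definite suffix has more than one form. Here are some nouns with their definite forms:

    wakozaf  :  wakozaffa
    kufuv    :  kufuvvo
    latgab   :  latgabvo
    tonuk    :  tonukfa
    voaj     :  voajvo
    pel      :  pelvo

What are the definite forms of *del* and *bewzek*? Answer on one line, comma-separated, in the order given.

The suffix is conditioned by the final consonant: -fa when the stem ends in a voiceless consonant (*wakozaf*, *tonuk*); -vo when the stem ends in a voiced consonant (*kufuv*, *latgab*, *voaj*, *pel*).
The final consonant of *del* is /l/, which is voiced, so the suffix is -vo, giving *delvo*.
The final consonant of *bewzek* is /k/, which is voiceless, so the suffix is -fa, giving *bewzekfa*.

delvo, bewzekfa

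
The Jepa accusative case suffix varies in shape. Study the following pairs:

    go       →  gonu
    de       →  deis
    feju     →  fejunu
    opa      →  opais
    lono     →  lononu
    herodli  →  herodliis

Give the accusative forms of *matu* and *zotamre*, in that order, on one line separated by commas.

matunu, zotamreis

Looking at the last vowel of each stem: -nu when the last vowel of the stem is a rounded vowel (*go*, *feju*, *lono*); -is when the last vowel of the stem is an unrounded vowel (*de*, *opa*, *herodli*).
The last vowel of *matu* is /u/, which is a rounded vowel, so the suffix is -nu, giving *matunu*.
*zotamre*: last vowel = /e/, an unrounded vowel → -is → *zotamreis*.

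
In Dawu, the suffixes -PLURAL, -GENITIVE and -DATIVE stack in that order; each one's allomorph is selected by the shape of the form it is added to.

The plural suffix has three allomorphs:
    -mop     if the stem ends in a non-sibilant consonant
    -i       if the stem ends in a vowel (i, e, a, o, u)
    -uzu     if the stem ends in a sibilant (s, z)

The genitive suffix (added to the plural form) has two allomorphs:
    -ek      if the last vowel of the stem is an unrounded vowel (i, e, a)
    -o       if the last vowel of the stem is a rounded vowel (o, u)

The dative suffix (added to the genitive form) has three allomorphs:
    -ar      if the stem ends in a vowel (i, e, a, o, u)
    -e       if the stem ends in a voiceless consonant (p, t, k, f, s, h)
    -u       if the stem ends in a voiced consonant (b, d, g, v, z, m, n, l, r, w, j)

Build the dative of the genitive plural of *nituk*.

*nituk*: final sound = /k/, a non-sibilant consonant → -mop → *nitukmop*.
The last vowel of the plural form *nitukmop* is /o/, which is a rounded vowel, so the genitive suffix is -o, giving *nitukmopo*.
The final sound of the genitive form *nitukmopo* is /o/, which is a vowel, so the dative suffix is -ar, giving *nitukmopoar*.

nitukmopoar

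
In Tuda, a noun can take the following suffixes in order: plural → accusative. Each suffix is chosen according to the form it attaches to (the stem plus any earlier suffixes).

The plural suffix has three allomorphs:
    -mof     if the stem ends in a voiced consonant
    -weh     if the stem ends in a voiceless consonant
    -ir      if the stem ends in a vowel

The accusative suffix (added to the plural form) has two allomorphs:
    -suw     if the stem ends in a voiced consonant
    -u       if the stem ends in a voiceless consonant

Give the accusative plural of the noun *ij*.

ijmofu

*ij* — final sound /j/ (a voiced consonant) → -mof → *ijmof*.
Since the final consonant of the plural form *ijmof* is /f/ (voiceless), it takes -u, giving *ijmofu*.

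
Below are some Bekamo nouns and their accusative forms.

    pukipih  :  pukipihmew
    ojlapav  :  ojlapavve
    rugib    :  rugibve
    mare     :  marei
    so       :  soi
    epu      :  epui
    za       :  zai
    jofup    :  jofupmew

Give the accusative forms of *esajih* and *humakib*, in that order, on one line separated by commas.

esajihmew, humakibve

The suffix is conditioned by the final sound: -mew when the stem ends in a voiceless consonant (*pukipih*, *jofup*); -ve when the stem ends in a voiced consonant (*ojlapav*, *rugib*); -i when the stem ends in a vowel (*mare*, *so*, *epu*, *za*).
Since the final sound of *esajih* is /h/ (a voiceless consonant), it takes -mew, giving *esajihmew*.
Since the final sound of *humakib* is /b/ (a voiced consonant), it takes -ve, giving *humakibve*.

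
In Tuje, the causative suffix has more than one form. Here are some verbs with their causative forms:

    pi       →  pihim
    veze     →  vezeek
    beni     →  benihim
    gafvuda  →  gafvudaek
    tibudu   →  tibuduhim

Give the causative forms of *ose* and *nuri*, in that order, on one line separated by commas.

The pattern is height harmony: -him when the last vowel of the stem is a high vowel (*pi*, *beni*, *tibudu*); -ek when the last vowel of the stem is a non-high vowel (*veze*, *gafvuda*).
*ose*: last vowel = /e/, a non-high vowel → -ek → *oseek*.
*nuri* — last vowel /i/ (a high vowel) → -him → *nurihim*.

oseek, nurihim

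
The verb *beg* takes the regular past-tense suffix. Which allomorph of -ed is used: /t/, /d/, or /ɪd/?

/d/

The stem *beg* ends in a voiced sound other than /d/.
The -ed suffix is realized as /ɪd/ after /t, d/; as /t/ after other voiceless consonants; and as /d/ after other voiced sounds.
So -ed on *beg* is pronounced /d/.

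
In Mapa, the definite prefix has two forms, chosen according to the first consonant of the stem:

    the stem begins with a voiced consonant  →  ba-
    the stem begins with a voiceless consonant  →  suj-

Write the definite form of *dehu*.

badehu

*dehu* — first consonant /d/ (voiced) → ba- → *badehu*.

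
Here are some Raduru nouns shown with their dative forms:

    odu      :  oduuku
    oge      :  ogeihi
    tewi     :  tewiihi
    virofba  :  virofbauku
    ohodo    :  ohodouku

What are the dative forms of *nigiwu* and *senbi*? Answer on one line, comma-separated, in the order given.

nigiwuuku, senbiihi

The pattern is front/back vowel harmony: -ihi when the last vowel of the stem is a front vowel (*oge*, *tewi*); -uku when the last vowel of the stem is a back vowel (*odu*, *virofba*, *ohodo*).
The last vowel of *nigiwu* is /u/, which is a back vowel, so the suffix is -uku, giving *nigiwuuku*.
*senbi*: last vowel = /i/, a front vowel → -ihi → *senbiihi*.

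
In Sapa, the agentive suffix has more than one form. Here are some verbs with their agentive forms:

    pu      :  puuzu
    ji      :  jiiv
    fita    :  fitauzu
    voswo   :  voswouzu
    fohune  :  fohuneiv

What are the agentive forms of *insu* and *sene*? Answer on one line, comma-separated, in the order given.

insuuzu, seneiv

The pattern is front/back vowel harmony: -iv when the last vowel of the stem is a front vowel (*ji*, *fohune*); -uzu when the last vowel of the stem is a back vowel (*pu*, *fita*, *voswo*).
The last vowel of *insu* is /u/, which is a back vowel, so the suffix is -uzu, giving *insuuzu*.
*sene* — last vowel /e/ (a front vowel) → -iv → *seneiv*.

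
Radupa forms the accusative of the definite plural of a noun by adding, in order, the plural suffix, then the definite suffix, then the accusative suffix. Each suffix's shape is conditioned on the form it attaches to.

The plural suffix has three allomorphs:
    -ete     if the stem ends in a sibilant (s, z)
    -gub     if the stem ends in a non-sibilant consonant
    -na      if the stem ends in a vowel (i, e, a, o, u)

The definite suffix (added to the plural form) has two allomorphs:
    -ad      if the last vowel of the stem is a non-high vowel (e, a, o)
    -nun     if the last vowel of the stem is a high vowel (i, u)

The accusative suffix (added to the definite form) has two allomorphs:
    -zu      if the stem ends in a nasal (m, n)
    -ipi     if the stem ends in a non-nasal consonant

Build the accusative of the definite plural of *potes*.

The final sound of *potes* is /s/, which is a sibilant, so the plural suffix is -ete, giving *potesete*.
Since the last vowel of the plural form *potesete* is /e/ (a non-high vowel), it takes -ad, giving *potesetead*.
Since the final consonant of the definite form *potesetead* is /d/ (non-nasal), it takes -ipi, giving *poteseteadipi*.

poteseteadipi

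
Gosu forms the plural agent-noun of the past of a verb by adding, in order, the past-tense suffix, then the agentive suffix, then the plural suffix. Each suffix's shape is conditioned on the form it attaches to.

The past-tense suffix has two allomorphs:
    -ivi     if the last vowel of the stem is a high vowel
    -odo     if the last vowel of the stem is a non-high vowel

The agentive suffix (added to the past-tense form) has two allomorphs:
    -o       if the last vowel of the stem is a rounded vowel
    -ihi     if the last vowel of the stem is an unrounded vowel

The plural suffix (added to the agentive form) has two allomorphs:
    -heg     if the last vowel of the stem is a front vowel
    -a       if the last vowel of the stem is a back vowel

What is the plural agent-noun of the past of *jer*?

*jer* — last vowel /e/ (a non-high vowel) → -odo → *jerodo*.
Since the last vowel of the past-tense form *jerodo* is /o/ (a rounded vowel), it takes -o, giving *jerodoo*.
The agentive form *jerodoo*: last vowel = /o/, a back vowel → -a → *jerodooa*.

jerodooa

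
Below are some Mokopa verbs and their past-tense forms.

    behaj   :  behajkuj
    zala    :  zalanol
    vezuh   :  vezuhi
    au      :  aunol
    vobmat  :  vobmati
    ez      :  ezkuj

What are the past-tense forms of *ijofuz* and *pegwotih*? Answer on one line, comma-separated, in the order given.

The alternation tracks the final sound of the stem — -i when the stem ends in a voiceless consonant (*vezuh*, *vobmat*); -kuj when the stem ends in a voiced consonant (*behaj*, *ez*); -nol when the stem ends in a vowel (*zala*, *au*).
*ijofuz*: final sound = /z/, a voiced consonant → -kuj → *ijofuzkuj*.
Since the final sound of *pegwotih* is /h/ (a voiceless consonant), it takes -i, giving *pegwotihi*.

ijofuzkuj, pegwotihi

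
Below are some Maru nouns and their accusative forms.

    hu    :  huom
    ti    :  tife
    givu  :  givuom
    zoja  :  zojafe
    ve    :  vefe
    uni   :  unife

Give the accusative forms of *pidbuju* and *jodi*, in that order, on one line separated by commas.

The pattern is rounding harmony: -om when the last vowel of the stem is a rounded vowel (*hu*, *givu*); -fe when the last vowel of the stem is an unrounded vowel (*ti*, *zoja*, *ve*, *uni*).
*pidbuju*: last vowel = /u/, a rounded vowel → -om → *pidbujuom*.
*jodi* — last vowel /i/ (an unrounded vowel) → -fe → *jodife*.

pidbujuom, jodife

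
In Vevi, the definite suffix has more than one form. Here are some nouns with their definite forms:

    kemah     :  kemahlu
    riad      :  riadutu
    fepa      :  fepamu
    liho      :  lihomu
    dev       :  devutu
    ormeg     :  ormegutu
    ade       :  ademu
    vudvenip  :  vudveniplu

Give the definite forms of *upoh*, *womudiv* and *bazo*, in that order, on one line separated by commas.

The alternation tracks the final sound of the stem — -lu when the stem ends in a voiceless consonant (*kemah*, *vudvenip*); -utu when the stem ends in a voiced consonant (*riad*, *dev*, *ormeg*); -mu when the stem ends in a vowel (*fepa*, *liho*, *ade*).
Since the final sound of *upoh* is /h/ (a voiceless consonant), it takes -lu, giving *upohlu*.
*womudiv*: final sound = /v/, a voiced consonant → -utu → *womudivutu*.
*bazo* — final sound /o/ (a vowel) → -mu → *bazomu*.

upohlu, womudivutu, bazomu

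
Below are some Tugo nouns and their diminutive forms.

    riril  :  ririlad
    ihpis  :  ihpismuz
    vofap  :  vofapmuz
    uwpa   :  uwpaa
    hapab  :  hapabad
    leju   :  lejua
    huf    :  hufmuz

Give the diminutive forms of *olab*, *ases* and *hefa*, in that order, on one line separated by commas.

The suffix is conditioned by the final sound: -muz when the stem ends in a voiceless consonant (*ihpis*, *vofap*, *huf*); -ad when the stem ends in a voiced consonant (*riril*, *hapab*); -a when the stem ends in a vowel (*uwpa*, *leju*).
The final sound of *olab* is /b/, which is a voiced consonant, so the suffix is -ad, giving *olabad*.
The final sound of *ases* is /s/, which is a voiceless consonant, so the suffix is -muz, giving *asesmuz*.
*hefa* — final sound /a/ (a vowel) → -a → *hefaa*.

olabad, asesmuz, hefaa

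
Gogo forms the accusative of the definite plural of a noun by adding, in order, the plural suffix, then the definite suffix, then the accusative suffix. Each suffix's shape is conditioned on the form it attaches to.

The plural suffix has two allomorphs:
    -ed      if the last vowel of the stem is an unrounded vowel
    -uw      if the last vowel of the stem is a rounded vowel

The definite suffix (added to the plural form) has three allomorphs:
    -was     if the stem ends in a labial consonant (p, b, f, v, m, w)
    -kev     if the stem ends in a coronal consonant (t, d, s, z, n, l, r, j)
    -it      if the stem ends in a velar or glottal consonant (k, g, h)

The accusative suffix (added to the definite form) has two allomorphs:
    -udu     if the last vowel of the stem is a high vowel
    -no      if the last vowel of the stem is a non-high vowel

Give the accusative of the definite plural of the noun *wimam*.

Since the last vowel of *wimam* is /a/ (an unrounded vowel), it takes -ed, giving *wimamed*.
Since the final consonant of the plural form *wimamed* is /d/ (coronal), it takes -kev, giving *wimamedkev*.
The last vowel of the definite form *wimamedkev* is /e/, which is a non-high vowel, so the accusative suffix is -no, giving *wimamedkevno*.

wimamedkevno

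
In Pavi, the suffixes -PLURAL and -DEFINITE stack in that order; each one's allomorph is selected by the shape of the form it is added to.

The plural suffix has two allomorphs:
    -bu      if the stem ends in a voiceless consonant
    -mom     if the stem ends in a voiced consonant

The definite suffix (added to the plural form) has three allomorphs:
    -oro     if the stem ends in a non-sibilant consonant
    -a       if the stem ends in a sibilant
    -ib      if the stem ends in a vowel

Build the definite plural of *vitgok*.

The final consonant of *vitgok* is /k/, which is voiceless, so the plural suffix is -bu, giving *vitgokbu*.
Since the final sound of the plural form *vitgokbu* is /u/ (a vowel), it takes -ib, giving *vitgokbuib*.

vitgokbuib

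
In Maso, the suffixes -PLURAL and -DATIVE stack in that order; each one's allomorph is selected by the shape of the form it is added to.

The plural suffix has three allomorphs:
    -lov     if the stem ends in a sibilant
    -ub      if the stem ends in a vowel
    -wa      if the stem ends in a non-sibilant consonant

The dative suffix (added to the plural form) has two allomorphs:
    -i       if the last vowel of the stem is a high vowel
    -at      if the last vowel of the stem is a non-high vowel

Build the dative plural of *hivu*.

hivuubi

Since the final sound of *hivu* is /u/ (a vowel), it takes -ub, giving *hivuub*.
The plural form *hivuub*: last vowel = /u/, a high vowel → -i → *hivuubi*.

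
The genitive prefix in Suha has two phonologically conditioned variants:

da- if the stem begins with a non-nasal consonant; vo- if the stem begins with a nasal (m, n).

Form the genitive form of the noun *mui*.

*mui* — first consonant /m/ (a nasal) → vo- → *vomui*.

vomui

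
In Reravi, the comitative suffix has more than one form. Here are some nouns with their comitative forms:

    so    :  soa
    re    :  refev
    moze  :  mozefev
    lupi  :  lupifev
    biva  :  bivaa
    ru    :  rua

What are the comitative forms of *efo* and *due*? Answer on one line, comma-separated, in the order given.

efoa, duefev

Looking at the last vowel of each stem: -fev when the last vowel of the stem is a front vowel (*re*, *moze*, *lupi*); -a when the last vowel of the stem is a back vowel (*so*, *biva*, *ru*).
The last vowel of *efo* is /o/, which is a back vowel, so the suffix is -a, giving *efoa*.
The last vowel of *due* is /e/, which is a front vowel, so the suffix is -fev, giving *duefev*.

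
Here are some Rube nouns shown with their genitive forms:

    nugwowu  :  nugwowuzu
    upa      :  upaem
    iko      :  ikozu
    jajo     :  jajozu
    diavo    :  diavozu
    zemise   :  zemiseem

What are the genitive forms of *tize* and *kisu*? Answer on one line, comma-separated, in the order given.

tizeem, kisuzu

Looking at the last vowel of each stem: -zu when the last vowel of the stem is a rounded vowel (*nugwowu*, *iko*, *jajo*, *diavo*); -em when the last vowel of the stem is an unrounded vowel (*upa*, *zemise*).
*tize*: last vowel = /e/, an unrounded vowel → -em → *tizeem*.
Since the last vowel of *kisu* is /u/ (a rounded vowel), it takes -zu, giving *kisuzu*.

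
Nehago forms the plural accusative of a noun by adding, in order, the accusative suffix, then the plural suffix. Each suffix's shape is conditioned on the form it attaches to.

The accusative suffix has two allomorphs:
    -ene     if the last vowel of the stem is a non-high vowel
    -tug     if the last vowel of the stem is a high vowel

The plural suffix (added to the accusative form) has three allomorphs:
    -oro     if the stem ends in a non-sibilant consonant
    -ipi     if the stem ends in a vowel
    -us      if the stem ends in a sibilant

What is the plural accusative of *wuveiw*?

Since the last vowel of *wuveiw* is /i/ (a high vowel), it takes -tug, giving *wuveiwtug*.
The accusative form *wuveiwtug* — final sound /g/ (a non-sibilant consonant) → -oro → *wuveiwtugoro*.

wuveiwtugoro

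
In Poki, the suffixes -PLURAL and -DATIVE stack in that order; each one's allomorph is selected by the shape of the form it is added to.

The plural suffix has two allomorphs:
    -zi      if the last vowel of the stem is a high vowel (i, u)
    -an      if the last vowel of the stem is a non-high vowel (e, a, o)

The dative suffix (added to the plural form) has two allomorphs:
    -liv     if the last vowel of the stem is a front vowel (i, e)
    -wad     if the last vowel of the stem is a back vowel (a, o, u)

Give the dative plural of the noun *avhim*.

*avhim*: last vowel = /i/, a high vowel → -zi → *avhimzi*.
Since the last vowel of the plural form *avhimzi* is /i/ (a front vowel), it takes -liv, giving *avhimziliv*.

avhimziliv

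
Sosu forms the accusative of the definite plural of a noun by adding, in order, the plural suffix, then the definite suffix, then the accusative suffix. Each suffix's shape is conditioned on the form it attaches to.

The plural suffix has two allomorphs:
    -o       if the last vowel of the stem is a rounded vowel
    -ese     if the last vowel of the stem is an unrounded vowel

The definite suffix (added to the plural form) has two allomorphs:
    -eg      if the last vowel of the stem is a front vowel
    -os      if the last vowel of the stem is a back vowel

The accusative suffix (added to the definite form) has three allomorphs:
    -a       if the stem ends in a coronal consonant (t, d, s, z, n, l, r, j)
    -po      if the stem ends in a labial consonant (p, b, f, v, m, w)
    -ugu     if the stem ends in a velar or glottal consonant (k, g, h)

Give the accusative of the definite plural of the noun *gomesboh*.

*gomesboh* — last vowel /o/ (a rounded vowel) → -o → *gomesboho*.
The plural form *gomesboho* — last vowel /o/ (a back vowel) → -os → *gomesbohoos*.
The definite form *gomesbohoos* — final consonant /s/ (coronal) → -a → *gomesbohoosa*.

gomesbohoosa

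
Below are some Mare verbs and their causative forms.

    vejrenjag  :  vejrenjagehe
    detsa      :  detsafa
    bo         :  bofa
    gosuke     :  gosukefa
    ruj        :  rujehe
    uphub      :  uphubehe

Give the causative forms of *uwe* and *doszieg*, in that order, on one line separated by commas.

Looking at the final sound of each stem: -ehe when the stem ends in a consonant (*vejrenjag*, *ruj*, *uphub*); -fa when the stem ends in a vowel (*detsa*, *bo*, *gosuke*).
The final sound of *uwe* is /e/, which is a vowel, so the suffix is -fa, giving *uwefa*.
*doszieg*: final sound = /g/, a consonant → -ehe → *dosziegehe*.

uwefa, dosziegehe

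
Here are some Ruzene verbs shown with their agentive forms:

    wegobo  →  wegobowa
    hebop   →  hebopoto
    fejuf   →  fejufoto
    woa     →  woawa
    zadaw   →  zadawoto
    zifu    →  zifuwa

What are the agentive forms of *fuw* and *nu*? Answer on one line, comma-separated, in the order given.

The pattern is consonant vs. vowel: -oto when the stem ends in a consonant (*hebop*, *fejuf*, *zadaw*); -wa when the stem ends in a vowel (*wegobo*, *woa*, *zifu*).
*fuw* — final sound /w/ (a consonant) → -oto → *fuwoto*.
*nu* — final sound /u/ (a vowel) → -wa → *nuwa*.

fuwoto, nuwa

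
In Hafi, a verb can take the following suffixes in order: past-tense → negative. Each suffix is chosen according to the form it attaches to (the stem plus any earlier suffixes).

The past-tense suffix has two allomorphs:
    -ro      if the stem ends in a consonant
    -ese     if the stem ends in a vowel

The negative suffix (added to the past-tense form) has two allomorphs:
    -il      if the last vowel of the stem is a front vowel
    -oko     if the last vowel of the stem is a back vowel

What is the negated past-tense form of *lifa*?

*lifa*: final sound = /a/, a vowel → -ese → *lifaese*.
The past-tense form *lifaese*: last vowel = /e/, a front vowel → -il → *lifaeseil*.

lifaeseil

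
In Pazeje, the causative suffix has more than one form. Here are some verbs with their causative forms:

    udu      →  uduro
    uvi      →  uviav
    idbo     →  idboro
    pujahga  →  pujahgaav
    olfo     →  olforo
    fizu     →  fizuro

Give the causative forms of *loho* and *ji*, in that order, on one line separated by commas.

lohoro, jiav

The suffix is conditioned by the last vowel: -ro when the last vowel of the stem is a rounded vowel (*udu*, *idbo*, *olfo*, *fizu*); -av when the last vowel of the stem is an unrounded vowel (*uvi*, *pujahga*).
The last vowel of *loho* is /o/, which is a rounded vowel, so the suffix is -ro, giving *lohoro*.
The last vowel of *ji* is /i/, which is an unrounded vowel, so the suffix is -av, giving *jiav*.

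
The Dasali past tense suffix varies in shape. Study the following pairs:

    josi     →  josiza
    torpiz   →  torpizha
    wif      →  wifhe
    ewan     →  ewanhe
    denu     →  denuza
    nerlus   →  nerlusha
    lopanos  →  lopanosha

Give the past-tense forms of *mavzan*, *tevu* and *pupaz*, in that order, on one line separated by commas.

The suffix is conditioned by the final sound: -ha when the stem ends in a sibilant (*torpiz*, *nerlus*, *lopanos*); -he when the stem ends in a non-sibilant consonant (*wif*, *ewan*); -za when the stem ends in a vowel (*josi*, *denu*).
*mavzan* — final sound /n/ (a non-sibilant consonant) → -he → *mavzanhe*.
The final sound of *tevu* is /u/, which is a vowel, so the suffix is -za, giving *tevuza*.
Since the final sound of *pupaz* is /z/ (a sibilant), it takes -ha, giving *pupazha*.

mavzanhe, tevuza, pupazha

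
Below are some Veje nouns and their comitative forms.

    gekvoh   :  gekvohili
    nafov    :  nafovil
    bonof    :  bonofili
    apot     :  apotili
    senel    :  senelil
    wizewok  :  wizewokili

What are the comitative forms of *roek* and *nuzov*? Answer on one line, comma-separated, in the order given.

Looking at the final consonant of each stem: -ili when the stem ends in a voiceless consonant (*gekvoh*, *bonof*, *apot*, *wizewok*); -il when the stem ends in a voiced consonant (*nafov*, *senel*).
The final consonant of *roek* is /k/, which is voiceless, so the suffix is -ili, giving *roekili*.
*nuzov* — final consonant /v/ (voiced) → -il → *nuzovil*.

roekili, nuzovil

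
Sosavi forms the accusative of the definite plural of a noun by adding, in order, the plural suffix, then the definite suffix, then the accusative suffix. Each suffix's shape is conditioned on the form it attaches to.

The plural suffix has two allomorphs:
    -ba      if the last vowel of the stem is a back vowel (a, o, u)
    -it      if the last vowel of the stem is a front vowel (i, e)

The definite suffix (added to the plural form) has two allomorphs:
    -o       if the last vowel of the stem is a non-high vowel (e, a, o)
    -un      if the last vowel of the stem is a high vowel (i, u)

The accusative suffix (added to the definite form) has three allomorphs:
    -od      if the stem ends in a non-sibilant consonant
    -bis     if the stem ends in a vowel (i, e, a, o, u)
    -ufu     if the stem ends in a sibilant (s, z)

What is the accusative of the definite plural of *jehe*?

jeheitunod

Since the last vowel of *jehe* is /e/ (a front vowel), it takes -it, giving *jeheit*.
The last vowel of the plural form *jeheit* is /i/, which is a high vowel, so the definite suffix is -un, giving *jeheitun*.
Since the final sound of the definite form *jeheitun* is /n/ (a non-sibilant consonant), it takes -od, giving *jeheitunod*.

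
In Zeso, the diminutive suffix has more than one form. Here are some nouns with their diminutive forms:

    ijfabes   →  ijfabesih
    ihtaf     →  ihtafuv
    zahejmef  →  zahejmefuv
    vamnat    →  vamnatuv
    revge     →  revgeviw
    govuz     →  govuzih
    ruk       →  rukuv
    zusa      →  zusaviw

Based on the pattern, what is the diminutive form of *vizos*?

The suffix is conditioned by the final sound: -ih when the stem ends in a sibilant (*ijfabes*, *govuz*); -uv when the stem ends in a non-sibilant consonant (*ihtaf*, *zahejmef*, *vamnat*, *ruk*); -viw when the stem ends in a vowel (*revge*, *zusa*).
*vizos* — final sound /s/ (a sibilant) → -ih → *vizosih*.

vizosih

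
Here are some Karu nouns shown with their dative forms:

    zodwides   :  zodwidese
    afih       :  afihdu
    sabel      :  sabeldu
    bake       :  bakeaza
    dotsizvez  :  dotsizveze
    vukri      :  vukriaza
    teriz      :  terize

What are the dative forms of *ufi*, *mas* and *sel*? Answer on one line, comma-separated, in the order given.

Looking at the final sound of each stem: -e when the stem ends in a sibilant (*zodwides*, *dotsizvez*, *teriz*); -du when the stem ends in a non-sibilant consonant (*afih*, *sabel*); -aza when the stem ends in a vowel (*bake*, *vukri*).
*ufi* — final sound /i/ (a vowel) → -aza → *ufiaza*.
*mas* — final sound /s/ (a sibilant) → -e → *mase*.
Since the final sound of *sel* is /l/ (a non-sibilant consonant), it takes -du, giving *seldu*.

ufiaza, mase, seldu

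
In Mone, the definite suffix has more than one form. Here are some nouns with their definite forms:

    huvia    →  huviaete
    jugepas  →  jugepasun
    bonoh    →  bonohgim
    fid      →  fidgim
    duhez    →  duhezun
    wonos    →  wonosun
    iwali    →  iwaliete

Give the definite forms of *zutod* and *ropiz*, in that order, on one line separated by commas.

Looking at the final sound of each stem: -un when the stem ends in a sibilant (*jugepas*, *duhez*, *wonos*); -gim when the stem ends in a non-sibilant consonant (*bonoh*, *fid*); -ete when the stem ends in a vowel (*huvia*, *iwali*).
*zutod* — final sound /d/ (a non-sibilant consonant) → -gim → *zutodgim*.
The final sound of *ropiz* is /z/, which is a sibilant, so the suffix is -un, giving *ropizun*.

zutodgim, ropizun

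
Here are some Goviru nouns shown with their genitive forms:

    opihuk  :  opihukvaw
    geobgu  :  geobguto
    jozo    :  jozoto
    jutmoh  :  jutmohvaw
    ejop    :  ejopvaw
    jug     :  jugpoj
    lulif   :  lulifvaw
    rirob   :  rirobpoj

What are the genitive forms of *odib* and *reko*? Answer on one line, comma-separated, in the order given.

odibpoj, rekoto

The pattern is voicing of the final sound: -vaw when the stem ends in a voiceless consonant (*opihuk*, *jutmoh*, *ejop*, *lulif*); -poj when the stem ends in a voiced consonant (*jug*, *rirob*); -to when the stem ends in a vowel (*geobgu*, *jozo*).
*odib*: final sound = /b/, a voiced consonant → -poj → *odibpoj*.
Since the final sound of *reko* is /o/ (a vowel), it takes -to, giving *rekoto*.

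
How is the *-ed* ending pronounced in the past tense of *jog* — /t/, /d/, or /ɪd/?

/d/

The stem *jog* ends in a voiced sound other than /d/.
The -ed suffix is realized as /ɪd/ after /t, d/; as /t/ after other voiceless consonants; and as /d/ after other voiced sounds.
So -ed on *jog* is pronounced /d/.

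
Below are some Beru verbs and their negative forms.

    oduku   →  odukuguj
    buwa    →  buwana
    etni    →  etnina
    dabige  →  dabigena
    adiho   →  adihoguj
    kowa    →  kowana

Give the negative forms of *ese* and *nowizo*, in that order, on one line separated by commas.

The pattern is rounding harmony: -guj when the last vowel of the stem is a rounded vowel (*oduku*, *adiho*); -na when the last vowel of the stem is an unrounded vowel (*buwa*, *etni*, *dabige*, *kowa*).
*ese*: last vowel = /e/, an unrounded vowel → -na → *esena*.
The last vowel of *nowizo* is /o/, which is a rounded vowel, so the suffix is -guj, giving *nowizoguj*.

esena, nowizoguj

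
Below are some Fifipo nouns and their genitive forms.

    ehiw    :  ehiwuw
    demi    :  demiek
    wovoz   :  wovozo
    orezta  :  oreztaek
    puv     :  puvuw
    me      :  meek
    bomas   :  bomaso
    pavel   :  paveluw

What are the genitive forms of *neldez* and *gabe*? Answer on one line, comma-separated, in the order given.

Looking at the final sound of each stem: -o when the stem ends in a sibilant (*wovoz*, *bomas*); -uw when the stem ends in a non-sibilant consonant (*ehiw*, *puv*, *pavel*); -ek when the stem ends in a vowel (*demi*, *orezta*, *me*).
Since the final sound of *neldez* is /z/ (a sibilant), it takes -o, giving *neldezo*.
*gabe* — final sound /e/ (a vowel) → -ek → *gabeek*.

neldezo, gabeek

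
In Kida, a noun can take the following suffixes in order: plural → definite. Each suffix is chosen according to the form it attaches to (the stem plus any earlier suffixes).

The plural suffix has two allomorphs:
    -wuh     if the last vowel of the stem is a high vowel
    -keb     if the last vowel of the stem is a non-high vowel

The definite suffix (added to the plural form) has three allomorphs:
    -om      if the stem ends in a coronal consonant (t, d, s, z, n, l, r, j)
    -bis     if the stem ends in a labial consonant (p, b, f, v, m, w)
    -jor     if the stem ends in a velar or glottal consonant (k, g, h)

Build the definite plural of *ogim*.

ogimwuhjor

The last vowel of *ogim* is /i/, which is a high vowel, so the plural suffix is -wuh, giving *ogimwuh*.
Since the final consonant of the plural form *ogimwuh* is /h/ (velar/glottal), it takes -jor, giving *ogimwuhjor*.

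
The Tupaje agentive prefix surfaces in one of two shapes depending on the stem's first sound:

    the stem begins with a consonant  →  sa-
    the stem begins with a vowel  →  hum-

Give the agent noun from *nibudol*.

sanibudol

*nibudol*: first sound = /n/, a consonant → sa- → *sanibudol*.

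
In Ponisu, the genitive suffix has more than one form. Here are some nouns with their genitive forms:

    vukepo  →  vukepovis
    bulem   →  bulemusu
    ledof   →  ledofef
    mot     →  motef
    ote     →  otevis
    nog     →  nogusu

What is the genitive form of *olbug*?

The alternation tracks the final sound of the stem — -ef when the stem ends in a voiceless consonant (*ledof*, *mot*); -usu when the stem ends in a voiced consonant (*bulem*, *nog*); -vis when the stem ends in a vowel (*vukepo*, *ote*).
*olbug* — final sound /g/ (a voiced consonant) → -usu → *olbugusu*.

olbugusu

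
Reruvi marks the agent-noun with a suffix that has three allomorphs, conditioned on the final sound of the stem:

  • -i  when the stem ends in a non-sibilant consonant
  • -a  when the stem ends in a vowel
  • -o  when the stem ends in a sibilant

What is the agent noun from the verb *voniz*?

vonizo

*voniz*: final sound = /z/, a sibilant → -o → *vonizo*.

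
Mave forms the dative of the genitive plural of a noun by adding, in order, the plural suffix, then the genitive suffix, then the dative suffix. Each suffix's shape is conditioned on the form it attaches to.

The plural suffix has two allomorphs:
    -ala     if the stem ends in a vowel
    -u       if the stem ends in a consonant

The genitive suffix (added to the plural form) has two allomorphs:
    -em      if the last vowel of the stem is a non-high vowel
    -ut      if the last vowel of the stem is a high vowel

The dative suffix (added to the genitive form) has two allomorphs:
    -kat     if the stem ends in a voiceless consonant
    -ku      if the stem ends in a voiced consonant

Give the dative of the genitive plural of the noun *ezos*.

Since the final sound of *ezos* is /s/ (a consonant), it takes -u, giving *ezosu*.
Since the last vowel of the plural form *ezosu* is /u/ (a high vowel), it takes -ut, giving *ezosuut*.
The genitive form *ezosuut*: final consonant = /t/, voiceless → -kat → *ezosuutkat*.

ezosuutkat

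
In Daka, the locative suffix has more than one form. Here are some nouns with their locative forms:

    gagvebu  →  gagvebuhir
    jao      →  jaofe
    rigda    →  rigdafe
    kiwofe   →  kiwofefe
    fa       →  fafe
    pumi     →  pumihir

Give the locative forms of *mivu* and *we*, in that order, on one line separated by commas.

The alternation tracks the last vowel of the stem — -hir when the last vowel of the stem is a high vowel (*gagvebu*, *pumi*); -fe when the last vowel of the stem is a non-high vowel (*jao*, *rigda*, *kiwofe*, *fa*).
Since the last vowel of *mivu* is /u/ (a high vowel), it takes -hir, giving *mivuhir*.
*we*: last vowel = /e/, a non-high vowel → -fe → *wefe*.

mivuhir, wefe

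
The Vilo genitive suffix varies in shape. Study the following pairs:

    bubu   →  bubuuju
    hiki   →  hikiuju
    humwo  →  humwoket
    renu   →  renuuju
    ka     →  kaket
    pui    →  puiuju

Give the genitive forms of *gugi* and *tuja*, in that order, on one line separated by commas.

The pattern is height harmony: -uju when the last vowel of the stem is a high vowel (*bubu*, *hiki*, *renu*, *pui*); -ket when the last vowel of the stem is a non-high vowel (*humwo*, *ka*).
The last vowel of *gugi* is /i/, which is a high vowel, so the suffix is -uju, giving *gugiuju*.
The last vowel of *tuja* is /a/, which is a non-high vowel, so the suffix is -ket, giving *tujaket*.

gugiuju, tujaket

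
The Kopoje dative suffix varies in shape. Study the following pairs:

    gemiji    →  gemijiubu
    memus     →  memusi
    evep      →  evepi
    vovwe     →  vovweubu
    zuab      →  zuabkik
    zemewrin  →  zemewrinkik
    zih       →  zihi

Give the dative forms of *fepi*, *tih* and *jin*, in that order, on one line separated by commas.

The pattern is voicing of the final sound: -i when the stem ends in a voiceless consonant (*memus*, *evep*, *zih*); -kik when the stem ends in a voiced consonant (*zuab*, *zemewrin*); -ubu when the stem ends in a vowel (*gemiji*, *vovwe*).
*fepi*: final sound = /i/, a vowel → -ubu → *fepiubu*.
Since the final sound of *tih* is /h/ (a voiceless consonant), it takes -i, giving *tihi*.
*jin* — final sound /n/ (a voiced consonant) → -kik → *jinkik*.

fepiubu, tihi, jinkik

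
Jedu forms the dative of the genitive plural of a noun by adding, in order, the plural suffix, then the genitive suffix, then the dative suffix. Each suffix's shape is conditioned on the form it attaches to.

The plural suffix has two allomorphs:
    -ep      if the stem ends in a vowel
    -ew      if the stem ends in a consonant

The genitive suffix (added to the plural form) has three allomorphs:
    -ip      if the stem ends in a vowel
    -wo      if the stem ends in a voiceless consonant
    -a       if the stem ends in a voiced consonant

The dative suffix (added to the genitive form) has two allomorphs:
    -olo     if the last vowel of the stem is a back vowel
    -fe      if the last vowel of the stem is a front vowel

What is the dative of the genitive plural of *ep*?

epewaolo

Since the final sound of *ep* is /p/ (a consonant), it takes -ew, giving *epew*.
The final sound of the plural form *epew* is /w/, which is a voiced consonant, so the genitive suffix is -a, giving *epewa*.
The genitive form *epewa*: last vowel = /a/, a back vowel → -olo → *epewaolo*.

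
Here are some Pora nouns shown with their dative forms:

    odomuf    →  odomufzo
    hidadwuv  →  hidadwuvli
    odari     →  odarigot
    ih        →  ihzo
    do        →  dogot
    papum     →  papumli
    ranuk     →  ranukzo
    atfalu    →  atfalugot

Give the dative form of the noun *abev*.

abevli

The alternation tracks the final sound of the stem — -zo when the stem ends in a voiceless consonant (*odomuf*, *ih*, *ranuk*); -li when the stem ends in a voiced consonant (*hidadwuv*, *papum*); -got when the stem ends in a vowel (*odari*, *do*, *atfalu*).
*abev* — final sound /v/ (a voiced consonant) → -li → *abevli*.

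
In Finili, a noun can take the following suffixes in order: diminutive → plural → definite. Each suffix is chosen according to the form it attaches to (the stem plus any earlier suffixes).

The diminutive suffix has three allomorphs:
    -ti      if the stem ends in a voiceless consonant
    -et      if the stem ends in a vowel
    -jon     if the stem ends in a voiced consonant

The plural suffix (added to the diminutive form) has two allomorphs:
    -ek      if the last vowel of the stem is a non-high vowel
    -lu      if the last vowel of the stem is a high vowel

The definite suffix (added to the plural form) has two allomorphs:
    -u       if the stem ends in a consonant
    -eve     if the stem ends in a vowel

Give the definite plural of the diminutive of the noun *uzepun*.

*uzepun*: final sound = /n/, a voiced consonant → -jon → *uzepunjon*.
The diminutive form *uzepunjon*: last vowel = /o/, a non-high vowel → -ek → *uzepunjonek*.
The plural form *uzepunjonek* — final sound /k/ (a consonant) → -u → *uzepunjoneku*.

uzepunjoneku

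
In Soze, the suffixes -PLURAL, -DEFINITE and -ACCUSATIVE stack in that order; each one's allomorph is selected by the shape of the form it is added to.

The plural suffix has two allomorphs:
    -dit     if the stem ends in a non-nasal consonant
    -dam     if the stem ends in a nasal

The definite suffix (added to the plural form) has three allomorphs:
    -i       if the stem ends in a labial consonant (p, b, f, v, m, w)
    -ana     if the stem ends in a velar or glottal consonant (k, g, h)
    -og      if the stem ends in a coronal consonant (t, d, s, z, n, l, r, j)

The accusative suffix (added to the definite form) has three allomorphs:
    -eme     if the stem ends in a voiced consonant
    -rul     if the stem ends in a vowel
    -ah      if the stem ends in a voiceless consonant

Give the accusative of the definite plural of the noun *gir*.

girditogeme

*gir* — final consonant /r/ (non-nasal) → -dit → *girdit*.
The plural form *girdit* — final consonant /t/ (coronal) → -og → *girditog*.
Since the final sound of the definite form *girditog* is /g/ (a voiced consonant), it takes -eme, giving *girditogeme*.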